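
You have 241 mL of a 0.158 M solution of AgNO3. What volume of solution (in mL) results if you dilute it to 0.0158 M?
Using M₁V₁ = M₂V₂:
0.158 × 241 = 0.0158 × V₂
V₂ = (0.158 × 241) / 0.0158 = 2410 mL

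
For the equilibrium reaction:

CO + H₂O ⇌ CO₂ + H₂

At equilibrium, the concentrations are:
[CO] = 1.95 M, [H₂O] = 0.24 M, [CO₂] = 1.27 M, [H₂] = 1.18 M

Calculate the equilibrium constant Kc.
K_c = 3.2021

Kc = ([CO₂] × [H₂]) / ([CO] × [H₂O])
   = ((1.27)·(1.18)) / ((1.95)·(0.24))
   = 1.4986 / 0.468 = 3.2021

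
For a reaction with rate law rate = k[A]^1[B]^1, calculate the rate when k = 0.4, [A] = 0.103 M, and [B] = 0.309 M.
0.01273 M/s

rate = k·[A]^1·[B]^1 = 0.4·(0.103)^1·(0.309)^1 = 0.4·0.103·0.309 = 0.01273 M/s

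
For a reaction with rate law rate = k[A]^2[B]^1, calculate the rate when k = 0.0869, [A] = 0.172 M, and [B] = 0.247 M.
0.000635 M/s

rate = k·[A]^2·[B]^1 = 0.0869·(0.172)^2·(0.247)^1 = 0.0869·0.029584·0.247 = 0.000635 M/s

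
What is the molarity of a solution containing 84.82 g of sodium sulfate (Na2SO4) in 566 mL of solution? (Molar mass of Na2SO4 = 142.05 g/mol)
Moles of Na2SO4 = 84.82 g ÷ 142.05 g/mol = 0.597114 mol
Volume = 566 mL = 0.566 L
Molarity = 0.597114 mol ÷ 0.566 L = 1.055 M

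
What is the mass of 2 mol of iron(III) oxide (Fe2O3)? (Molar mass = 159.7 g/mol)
Mass = 2 mol × 159.7 g/mol = 319.4 g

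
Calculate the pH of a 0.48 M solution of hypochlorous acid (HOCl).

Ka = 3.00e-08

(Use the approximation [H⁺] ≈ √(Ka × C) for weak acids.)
pH = 3.92

[H⁺] = √(Ka × C) = √(3.00e-08 × 0.48) = 1.2000e-04. pH = -log(1.2000e-04)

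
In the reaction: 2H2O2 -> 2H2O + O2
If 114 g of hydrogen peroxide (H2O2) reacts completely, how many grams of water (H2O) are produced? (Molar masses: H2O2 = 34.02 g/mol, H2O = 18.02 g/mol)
Moles of H2O2 = 114 g ÷ 34.02 g/mol = 3.35097 mol
Mole ratio: 2 mol H2O / 2 mol H2O2
Moles of H2O = 3.35097 × (2/2) = 3.35097 mol
Mass of H2O = 3.35097 mol × 18.02 g/mol = 60.38 g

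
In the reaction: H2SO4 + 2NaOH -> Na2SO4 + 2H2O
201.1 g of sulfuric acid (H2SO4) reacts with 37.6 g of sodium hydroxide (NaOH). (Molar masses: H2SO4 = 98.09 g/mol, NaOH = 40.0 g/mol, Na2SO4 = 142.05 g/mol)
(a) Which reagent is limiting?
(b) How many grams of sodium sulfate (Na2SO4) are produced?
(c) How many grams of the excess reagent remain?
(a) NaOH, (b) 66.76 g, (c) 155 g

Moles of H2SO4 = 201.1 g ÷ 98.09 g/mol = 2.05016 mol
Moles of NaOH = 37.6 g ÷ 40.0 g/mol = 0.94 mol
Moles ÷ coefficient: H2SO4: 2.05016/1 = 2.05, NaOH: 0.94/2 = 0.47
(a) NaOH has the smaller value, so NaOH is the limiting reagent.
(b) Moles of Na2SO4 = 0.94 mol NaOH × (1/2) = 0.47 mol; mass = 0.47 mol × 142.05 g/mol = 66.76 g
(c) H2SO4 consumed = 0.94 × (1/2) = 0.47 mol; remaining = 2.05016 − 0.47 = 1.58016 mol; mass = 1.58016 mol × 98.09 g/mol = 155 g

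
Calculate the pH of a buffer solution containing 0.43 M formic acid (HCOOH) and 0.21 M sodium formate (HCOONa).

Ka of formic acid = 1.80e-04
pH = 3.43

pKa = -log(1.80e-04) = 3.74. pH = pKa + log([A⁻]/[HA]) = 3.74 + log(0.21/0.43)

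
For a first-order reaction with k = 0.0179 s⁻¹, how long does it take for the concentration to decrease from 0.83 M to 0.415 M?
38.72 s

From ln[A] = ln[A]₀ - k·t: t = ln([A]₀/[A])/k = ln(0.83/0.415)/0.0179 = ln(2.0000)/0.0179 = 0.6931/0.0179 = 38.72 s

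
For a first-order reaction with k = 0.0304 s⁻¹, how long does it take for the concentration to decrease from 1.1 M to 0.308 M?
41.87 s

From ln[A] = ln[A]₀ - k·t: t = ln([A]₀/[A])/k = ln(1.1/0.308)/0.0304 = ln(3.5714)/0.0304 = 1.2730/0.0304 = 41.87 s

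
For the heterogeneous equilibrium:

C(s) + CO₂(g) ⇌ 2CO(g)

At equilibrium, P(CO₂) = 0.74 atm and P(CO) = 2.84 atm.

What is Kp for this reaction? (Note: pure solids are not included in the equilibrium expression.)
K_p = 10.899

Solid C is excluded.
Kp = P(CO)²/P(CO₂) = (2.84)²/0.74 = 8.066/0.74 = 10.899.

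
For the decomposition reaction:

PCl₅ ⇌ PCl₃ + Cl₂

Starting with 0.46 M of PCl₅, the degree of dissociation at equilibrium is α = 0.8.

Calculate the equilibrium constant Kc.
K_c = 1.4720

x = α·[A]₀ = 0.8 × 0.46 = 0.368 M dissociated.
At eq: [PCl₅] = 0.46 − 0.368 = 0.092 M; [PCl₃] = [Cl₂] = x = 0.368 M.
Kc = [PCl₃][Cl₂]/[PCl₅] = (0.368)²/0.092 = 1.472.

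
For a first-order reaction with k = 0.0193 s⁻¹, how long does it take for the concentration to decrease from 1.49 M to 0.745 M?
35.91 s

From ln[A] = ln[A]₀ - k·t: t = ln([A]₀/[A])/k = ln(1.49/0.745)/0.0193 = ln(2.0000)/0.0193 = 0.6931/0.0193 = 35.91 s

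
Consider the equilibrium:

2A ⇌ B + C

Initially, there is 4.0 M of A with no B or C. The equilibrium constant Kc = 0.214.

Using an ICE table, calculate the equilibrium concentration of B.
[B] = 0.961 M

ICE: [A] = 4.0 − 2x, [B] = [C] = x.
Kc = x²/(4.0 − 2x)² = 0.214 ⇒ √Kc = x/(4.0 − 2x).
x = √0.214·4.0/(1 + 2√0.214) = 0.4626·4.0/1.9252 = 0.96115.
[B] = x = 0.961 M.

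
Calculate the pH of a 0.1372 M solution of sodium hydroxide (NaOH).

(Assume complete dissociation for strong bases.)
pH = 13.14

[OH⁻] = 0.1372 M for strong base. pOH = -log[OH⁻] = 0.86, pH = 14 - pOH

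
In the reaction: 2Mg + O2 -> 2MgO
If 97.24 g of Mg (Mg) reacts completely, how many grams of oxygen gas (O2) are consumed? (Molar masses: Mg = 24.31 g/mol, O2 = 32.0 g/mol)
Moles of Mg = 97.24 g ÷ 24.31 g/mol = 4 mol
Mole ratio: 1 mol O2 / 2 mol Mg
Moles of O2 = 4 × (1/2) = 2 mol
Mass of O2 = 2 mol × 32.0 g/mol = 64 g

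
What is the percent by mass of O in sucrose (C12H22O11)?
Mass of O in formula = 16.0 × 11 = 176 g/mol
Molar mass = 342.3 g/mol
% O = (176/342.3) × 100% = 51.42%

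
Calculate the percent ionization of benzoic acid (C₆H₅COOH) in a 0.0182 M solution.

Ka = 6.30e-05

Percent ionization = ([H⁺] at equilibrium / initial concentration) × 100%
Percent ionization = 5.71%

Let x = [H⁺]. Ka = x²/(C - x) ⇒ x² + (6.30e-05)x - (6.30e-05)(0.0182) = 0. x = 1.0398e-03. Percent = (1.0398e-03/0.0182) × 100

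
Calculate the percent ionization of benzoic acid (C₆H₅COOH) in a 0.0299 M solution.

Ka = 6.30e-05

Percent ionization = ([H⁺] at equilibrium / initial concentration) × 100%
Percent ionization = 4.49%

Let x = [H⁺]. Ka = x²/(C - x) ⇒ x² + (6.30e-05)x - (6.30e-05)(0.0299) = 0. x = 1.3413e-03. Percent = (1.3413e-03/0.0299) × 100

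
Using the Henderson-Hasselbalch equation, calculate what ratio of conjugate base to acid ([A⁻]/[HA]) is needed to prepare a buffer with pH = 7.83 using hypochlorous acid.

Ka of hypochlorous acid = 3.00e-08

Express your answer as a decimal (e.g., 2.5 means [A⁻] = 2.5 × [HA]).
[A⁻]/[HA] = 2.028

pKa = −log(3.00e-08) = 7.5229. pH = pKa + log([A⁻]/[HA]). 7.83 = 7.5229 + log(ratio). log(ratio) = 7.83 − 7.5229 = 0.3071. ratio = 10^(0.3071) = 2.028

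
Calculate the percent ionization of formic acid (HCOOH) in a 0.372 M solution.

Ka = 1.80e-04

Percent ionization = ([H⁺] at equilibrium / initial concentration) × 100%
Percent ionization = 2.18%

Let x = [H⁺]. Ka = x²/(C - x) ⇒ x² + (1.80e-04)x - (1.80e-04)(0.372) = 0. x = 8.0934e-03. Percent = (8.0934e-03/0.372) × 100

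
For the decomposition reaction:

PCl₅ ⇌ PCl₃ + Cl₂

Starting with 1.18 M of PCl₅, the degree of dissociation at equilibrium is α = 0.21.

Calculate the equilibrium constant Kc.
K_c = 0.0659

x = α·[A]₀ = 0.21 × 1.18 = 0.2478 M dissociated.
At eq: [PCl₅] = 1.18 − 0.2478 = 0.9322 M; [PCl₃] = [Cl₂] = x = 0.2478 M.
Kc = [PCl₃][Cl₂]/[PCl₅] = (0.2478)²/0.9322 = 0.06587.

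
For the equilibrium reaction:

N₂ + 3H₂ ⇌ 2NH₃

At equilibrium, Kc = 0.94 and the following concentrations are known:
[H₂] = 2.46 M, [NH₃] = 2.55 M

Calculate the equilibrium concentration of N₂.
[N₂] = 0.4647 M

Kc = ([NH₃]^2) / ([N₂] × [H₂]^3) = 0.94
[N₂]^1 = (product terms)/(Kc · other reactant terms) = 6.5025 / (0.94 · 14.887) = 0.46467
[N₂] = 0.4647 M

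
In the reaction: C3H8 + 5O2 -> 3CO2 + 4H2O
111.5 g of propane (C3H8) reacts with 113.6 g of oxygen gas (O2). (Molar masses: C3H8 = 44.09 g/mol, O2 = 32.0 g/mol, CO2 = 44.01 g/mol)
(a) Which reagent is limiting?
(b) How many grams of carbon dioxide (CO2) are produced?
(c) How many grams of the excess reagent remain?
(a) O2, (b) 93.74 g, (c) 80.2 g

Moles of C3H8 = 111.5 g ÷ 44.09 g/mol = 2.52892 mol
Moles of O2 = 113.6 g ÷ 32.0 g/mol = 3.55 mol
Moles ÷ coefficient: C3H8: 2.52892/1 = 2.529, O2: 3.55/5 = 0.71
(a) O2 has the smaller value, so O2 is the limiting reagent.
(b) Moles of CO2 = 3.55 mol O2 × (3/5) = 2.13 mol; mass = 2.13 mol × 44.01 g/mol = 93.74 g
(c) C3H8 consumed = 3.55 × (1/5) = 0.71 mol; remaining = 2.52892 − 0.71 = 1.81892 mol; mass = 1.81892 mol × 44.09 g/mol = 80.2 g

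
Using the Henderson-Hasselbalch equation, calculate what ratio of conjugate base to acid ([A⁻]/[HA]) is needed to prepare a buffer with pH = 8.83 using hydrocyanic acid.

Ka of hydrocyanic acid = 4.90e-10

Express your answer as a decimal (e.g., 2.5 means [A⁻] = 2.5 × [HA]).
[A⁻]/[HA] = 0.331

pKa = −log(4.90e-10) = 9.3098. pH = pKa + log([A⁻]/[HA]). 8.83 = 9.3098 + log(ratio). log(ratio) = 8.83 − 9.3098 = -0.4798. ratio = 10^(-0.4798) = 0.331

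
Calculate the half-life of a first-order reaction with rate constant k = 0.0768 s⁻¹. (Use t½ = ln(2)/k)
9.03 s

t½ = ln(2)/k = 0.6931/0.0768 = 9.03 s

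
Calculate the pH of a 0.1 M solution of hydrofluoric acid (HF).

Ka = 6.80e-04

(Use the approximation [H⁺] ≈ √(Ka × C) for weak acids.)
pH = 2.08

[H⁺] = √(Ka × C) = √(6.80e-04 × 0.1) = 8.2462e-03. pH = -log(8.2462e-03)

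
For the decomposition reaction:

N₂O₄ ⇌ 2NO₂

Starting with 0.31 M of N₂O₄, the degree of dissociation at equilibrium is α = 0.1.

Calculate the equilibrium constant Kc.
K_c = 0.0138

x = α·[A]₀ = 0.1 × 0.31 = 0.031 M dissociated.
At eq: [N₂O₄] = 0.31 − 0.031 = 0.279 M; [NO₂] = 2x = 0.062 M.
Kc = [NO₂]²/[N₂O₄] = (0.062)²/0.279 = 0.01378.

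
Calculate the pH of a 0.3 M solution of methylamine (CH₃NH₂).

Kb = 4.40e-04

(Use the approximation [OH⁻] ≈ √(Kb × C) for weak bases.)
pH = 12.06

[OH⁻] = √(Kb × C) = √(4.40e-04 × 0.3) = 1.1489e-02. pOH = 1.94, pH = 14 - pOH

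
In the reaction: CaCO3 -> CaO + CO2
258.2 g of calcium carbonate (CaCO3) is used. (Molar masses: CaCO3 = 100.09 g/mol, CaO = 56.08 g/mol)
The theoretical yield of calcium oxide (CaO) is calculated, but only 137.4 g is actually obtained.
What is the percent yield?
Moles of CaCO3 = 258.2 g ÷ 100.09 g/mol = 2.57968 mol
Mole ratio: 1 mol CaO / 1 mol CaCO3
Moles of CaO = 2.57968 × (1/1) = 2.57968 mol
Theoretical yield = 2.57968 mol × 56.08 g/mol = 144.67 g
Actual yield = 137.4 g
Percent yield = (137.4 / 144.67) × 100% = 95.0%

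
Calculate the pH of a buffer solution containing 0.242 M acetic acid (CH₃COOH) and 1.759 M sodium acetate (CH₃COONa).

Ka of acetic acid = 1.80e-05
pH = 5.61

pKa = -log(1.80e-05) = 4.74. pH = pKa + log([A⁻]/[HA]) = 4.74 + log(1.759/0.242)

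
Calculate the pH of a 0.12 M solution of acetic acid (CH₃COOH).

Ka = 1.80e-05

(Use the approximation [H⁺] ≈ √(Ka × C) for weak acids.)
pH = 2.83

[H⁺] = √(Ka × C) = √(1.80e-05 × 0.12) = 1.4697e-03. pH = -log(1.4697e-03)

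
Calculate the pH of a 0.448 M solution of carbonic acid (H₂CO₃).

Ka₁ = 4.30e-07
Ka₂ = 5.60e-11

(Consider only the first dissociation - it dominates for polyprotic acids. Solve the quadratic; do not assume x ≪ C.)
pH = 3.36

x² + Ka₁·x − Ka₁·C = 0 with Ka₁ = 4.30e-07, C = 0.448.
x = (−Ka₁ + √(Ka₁² + 4·Ka₁·C))/2 = 4.3869e-04 M, so pH = 3.36.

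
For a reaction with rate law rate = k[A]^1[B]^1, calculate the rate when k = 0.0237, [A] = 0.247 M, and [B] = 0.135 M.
0.0007903 M/s

rate = k·[A]^1·[B]^1 = 0.0237·(0.247)^1·(0.135)^1 = 0.0237·0.247·0.135 = 0.0007903 M/s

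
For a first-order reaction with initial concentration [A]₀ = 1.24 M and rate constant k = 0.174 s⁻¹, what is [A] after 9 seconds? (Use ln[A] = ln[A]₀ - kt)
0.2590 M

ln[A] = ln[A]₀ - k·t = ln(1.24) - (0.174)·(9) = 0.2151 - 1.5660 = -1.3509
[A] = e^(-1.3509) = 0.2590 M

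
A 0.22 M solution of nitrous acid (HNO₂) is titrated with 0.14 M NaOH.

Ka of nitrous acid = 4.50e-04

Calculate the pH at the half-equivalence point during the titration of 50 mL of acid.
pH = pKa = 3.35

At the half-equivalence point, [HA] = [A⁻], so by Henderson–Hasselbalch pH = pKa + log(1) = pKa.
pKa = −log(4.50e-04) = 3.35.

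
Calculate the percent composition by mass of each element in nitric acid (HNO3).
H: 1.60%, N: 22.23%, O: 76.17%

Molar mass of HNO3 = 63.02 g/mol
% H = (1 × 1.008) / 63.02 × 100% = 1.008 / 63.02 × 100% = 1.60%
% N = (1 × 14.01) / 63.02 × 100% = 14.01 / 63.02 × 100% = 22.23%
% O = (3 × 16.0) / 63.02 × 100% = 48 / 63.02 × 100% = 76.17%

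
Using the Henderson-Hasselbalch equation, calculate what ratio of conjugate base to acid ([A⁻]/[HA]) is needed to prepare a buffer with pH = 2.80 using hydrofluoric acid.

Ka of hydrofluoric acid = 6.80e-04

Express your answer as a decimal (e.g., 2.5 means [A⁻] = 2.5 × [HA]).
[A⁻]/[HA] = 0.429

pKa = −log(6.80e-04) = 3.1675. pH = pKa + log([A⁻]/[HA]). 2.80 = 3.1675 + log(ratio). log(ratio) = 2.80 − 3.1675 = -0.3675. ratio = 10^(-0.3675) = 0.429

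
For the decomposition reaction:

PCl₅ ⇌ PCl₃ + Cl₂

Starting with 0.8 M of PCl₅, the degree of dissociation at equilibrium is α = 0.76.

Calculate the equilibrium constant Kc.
K_c = 1.9253

x = α·[A]₀ = 0.76 × 0.8 = 0.608 M dissociated.
At eq: [PCl₅] = 0.8 − 0.608 = 0.192 M; [PCl₃] = [Cl₂] = x = 0.608 M.
Kc = [PCl₃][Cl₂]/[PCl₅] = (0.608)²/0.192 = 1.925.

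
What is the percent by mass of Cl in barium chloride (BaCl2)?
Mass of Cl in formula = 35.45 × 2 = 70.9 g/mol
Molar mass = 208.23 g/mol
% Cl = (70.9/208.23) × 100% = 34.05%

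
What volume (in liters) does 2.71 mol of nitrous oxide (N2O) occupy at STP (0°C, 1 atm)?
At STP, 1 mol of gas occupies 22.4 L
Volume = 2.71 mol × 22.4 L/mol = 60.70 L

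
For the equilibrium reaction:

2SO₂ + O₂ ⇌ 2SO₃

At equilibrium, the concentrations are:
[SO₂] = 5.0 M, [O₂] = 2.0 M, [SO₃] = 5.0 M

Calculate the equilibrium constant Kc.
K_c = 0.5000

Kc = ([SO₃]^2) / ([SO₂]^2 × [O₂])
   = ((5.0)^2) / ((5.0)^2·(2.0))
   = 25 / 50 = 0.5000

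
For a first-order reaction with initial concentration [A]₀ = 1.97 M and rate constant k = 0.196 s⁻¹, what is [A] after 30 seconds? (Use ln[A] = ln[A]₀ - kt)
0.0055 M

ln[A] = ln[A]₀ - k·t = ln(1.97) - (0.196)·(30) = 0.6780 - 5.8800 = -5.2020
[A] = e^(-5.2020) = 0.0055 M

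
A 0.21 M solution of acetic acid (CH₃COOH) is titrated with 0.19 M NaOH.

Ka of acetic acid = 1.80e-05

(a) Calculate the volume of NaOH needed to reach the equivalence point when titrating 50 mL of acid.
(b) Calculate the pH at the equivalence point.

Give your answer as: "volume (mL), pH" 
V = 55.3 mL, pH = 8.87

(a) At equivalence: moles acid = moles base.
moles acid = 0.21 × 0.05 = 0.0105 mol; V_NaOH = 0.0105/0.19 = 0.05526 L = 55.3 mL.
(b) At equivalence, all acid → conjugate base A⁻ at [A⁻] = 0.0105/0.1053 = 0.09975 M.
Kb = Kw/Ka = 1.0e-14/1.80e-05 = 5.556e-10; [OH⁻] = √(Kb·[A⁻]) = 7.444e-06; pOH = 5.13; pH = 14 − pOH = 8.87.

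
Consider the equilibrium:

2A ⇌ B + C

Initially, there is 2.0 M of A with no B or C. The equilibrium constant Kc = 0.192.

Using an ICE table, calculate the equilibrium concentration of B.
[B] = 0.467 M

ICE: [A] = 2.0 − 2x, [B] = [C] = x.
Kc = x²/(2.0 − 2x)² = 0.192 ⇒ √Kc = x/(2.0 − 2x).
x = √0.192·2.0/(1 + 2√0.192) = 0.43818·2.0/1.8764 = 0.46705.
[B] = x = 0.467 M.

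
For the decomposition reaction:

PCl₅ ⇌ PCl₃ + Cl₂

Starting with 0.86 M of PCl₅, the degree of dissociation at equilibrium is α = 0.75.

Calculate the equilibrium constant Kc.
K_c = 1.9350

x = α·[A]₀ = 0.75 × 0.86 = 0.645 M dissociated.
At eq: [PCl₅] = 0.86 − 0.645 = 0.215 M; [PCl₃] = [Cl₂] = x = 0.645 M.
Kc = [PCl₃][Cl₂]/[PCl₅] = (0.645)²/0.215 = 1.935.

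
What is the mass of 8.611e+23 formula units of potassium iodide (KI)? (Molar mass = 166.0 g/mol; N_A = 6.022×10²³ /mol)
Moles = 8.611e+23 ÷ 6.022×10²³ = 1.42992 mol
Mass = 1.42992 mol × 166.0 g/mol = 237.4 g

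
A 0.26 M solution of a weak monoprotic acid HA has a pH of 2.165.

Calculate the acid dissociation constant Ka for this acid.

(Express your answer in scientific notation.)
K_a = 1.85e-04

[H⁺] = 10^(−pH) = 10^(−2.165) = 6.839e-03 M. For HA ⇌ H⁺ + A⁻, Ka = x²/(C − x) = (6.839e-03)²/(0.26 − 6.839e-03) = 1.85e-04.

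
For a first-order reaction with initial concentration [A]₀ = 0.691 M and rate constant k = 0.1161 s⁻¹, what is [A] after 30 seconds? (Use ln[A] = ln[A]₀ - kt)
0.0212 M

ln[A] = ln[A]₀ - k·t = ln(0.691) - (0.1161)·(30) = -0.3696 - 3.4830 = -3.8526
[A] = e^(-3.8526) = 0.0212 M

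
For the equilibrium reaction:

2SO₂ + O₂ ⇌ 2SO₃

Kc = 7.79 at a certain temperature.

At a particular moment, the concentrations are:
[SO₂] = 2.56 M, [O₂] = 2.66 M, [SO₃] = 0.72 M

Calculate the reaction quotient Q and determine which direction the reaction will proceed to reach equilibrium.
Q = 0.030, Q < K, reaction proceeds forward (toward products)

Q = ([SO₃]^2) / ([SO₂]^2 × [O₂])
  = ((0.72)^2) / ((2.56)^2·(2.66)) = 0.5184/17.433 = 0.02974
Since Q = 0.02974 < Kc = 7.79, the reaction proceeds forward (toward products) to reach equilibrium.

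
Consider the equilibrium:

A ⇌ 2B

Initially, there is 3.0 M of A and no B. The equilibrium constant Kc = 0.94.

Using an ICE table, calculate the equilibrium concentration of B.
[B] = 1.461 M

ICE: [A] = 3.0 − x, [B] = 2x.
Kc = (2x)²/(3.0 − x) = 0.94 ⇒ 4x² + 0.94x − 2.82 = 0.
x = (−0.94 + √(0.94² + 4·4·2.82))/(2·4) = (−0.94 + √46.004)/8 = 0.73032.
[B] = 2x = 1.461 M.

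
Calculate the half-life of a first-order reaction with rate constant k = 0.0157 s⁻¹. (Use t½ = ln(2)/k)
44.15 s

t½ = ln(2)/k = 0.6931/0.0157 = 44.15 s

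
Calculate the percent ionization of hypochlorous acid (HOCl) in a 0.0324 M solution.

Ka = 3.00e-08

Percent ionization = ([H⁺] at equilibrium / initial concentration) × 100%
Percent ionization = 0.0962%

Let x = [H⁺]. Ka = x²/(C - x) ⇒ x² + (3.00e-08)x - (3.00e-08)(0.0324) = 0. x = 3.1162e-05. Percent = (3.1162e-05/0.0324) × 100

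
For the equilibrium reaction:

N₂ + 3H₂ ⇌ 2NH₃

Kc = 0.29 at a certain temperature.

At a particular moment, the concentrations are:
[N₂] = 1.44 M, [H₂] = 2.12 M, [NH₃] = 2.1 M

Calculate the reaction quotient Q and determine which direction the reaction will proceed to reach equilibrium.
Q = 0.321, Q > K, reaction proceeds reverse (toward reactants)

Q = ([NH₃]^2) / ([N₂] × [H₂]^3)
  = ((2.1)^2) / ((1.44)·(2.12)^3) = 4.41/13.721 = 0.3214
Since Q = 0.3214 > Kc = 0.29, the reaction proceeds reverse (toward reactants) to reach equilibrium.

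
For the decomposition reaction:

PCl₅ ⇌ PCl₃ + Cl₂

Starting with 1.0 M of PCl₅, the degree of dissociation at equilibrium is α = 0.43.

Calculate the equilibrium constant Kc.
K_c = 0.3244

x = α·[A]₀ = 0.43 × 1.0 = 0.43 M dissociated.
At eq: [PCl₅] = 1.0 − 0.43 = 0.57 M; [PCl₃] = [Cl₂] = x = 0.43 M.
Kc = [PCl₃][Cl₂]/[PCl₅] = (0.43)²/0.57 = 0.3244.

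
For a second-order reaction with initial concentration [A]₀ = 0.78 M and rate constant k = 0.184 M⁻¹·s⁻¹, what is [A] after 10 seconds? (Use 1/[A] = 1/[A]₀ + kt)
0.3203 M

1/[A] = 1/[A]₀ + k·t = 1/0.78 + (0.184)·(10) = 1.2821 + 1.8400 = 3.1221
[A] = 1/3.1221 = 0.3203 M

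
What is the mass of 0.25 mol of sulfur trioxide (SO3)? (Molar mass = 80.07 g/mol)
Mass = 0.25 mol × 80.07 g/mol = 20.02 g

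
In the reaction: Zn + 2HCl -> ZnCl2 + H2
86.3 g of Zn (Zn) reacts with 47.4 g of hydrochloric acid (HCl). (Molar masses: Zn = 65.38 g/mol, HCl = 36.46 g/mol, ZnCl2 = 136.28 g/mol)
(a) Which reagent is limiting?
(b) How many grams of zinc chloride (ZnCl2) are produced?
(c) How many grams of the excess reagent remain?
(a) HCl, (b) 88.59 g, (c) 43.8 g

Moles of Zn = 86.3 g ÷ 65.38 g/mol = 1.31998 mol
Moles of HCl = 47.4 g ÷ 36.46 g/mol = 1.30005 mol
Moles ÷ coefficient: Zn: 1.31998/1 = 1.32, HCl: 1.30005/2 = 0.65
(a) HCl has the smaller value, so HCl is the limiting reagent.
(b) Moles of ZnCl2 = 1.30005 mol HCl × (1/2) = 0.650027 mol; mass = 0.650027 mol × 136.28 g/mol = 88.59 g
(c) Zn consumed = 1.30005 × (1/2) = 0.650027 mol; remaining = 1.31998 − 0.650027 = 0.669948 mol; mass = 0.669948 mol × 65.38 g/mol = 43.8 g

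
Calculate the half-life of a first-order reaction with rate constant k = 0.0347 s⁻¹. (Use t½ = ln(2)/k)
19.98 s

t½ = ln(2)/k = 0.6931/0.0347 = 19.98 s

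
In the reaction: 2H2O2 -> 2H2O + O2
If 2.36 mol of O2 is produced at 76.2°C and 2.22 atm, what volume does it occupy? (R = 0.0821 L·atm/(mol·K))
T = 76.2°C + 273.15 = 349.35 K
V = nRT/P = (2.36 × 0.0821 × 349.35) / 2.22
V = 30.49 L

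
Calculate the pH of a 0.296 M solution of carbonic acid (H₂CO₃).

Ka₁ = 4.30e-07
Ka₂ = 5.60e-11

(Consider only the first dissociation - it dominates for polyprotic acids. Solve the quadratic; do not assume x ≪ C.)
pH = 3.45

x² + Ka₁·x − Ka₁·C = 0 with Ka₁ = 4.30e-07, C = 0.296.
x = (−Ka₁ + √(Ka₁² + 4·Ka₁·C))/2 = 3.5655e-04 M, so pH = 3.45.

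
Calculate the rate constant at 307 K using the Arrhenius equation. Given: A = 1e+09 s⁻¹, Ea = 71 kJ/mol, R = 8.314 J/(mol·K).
8.30e-04 s⁻¹

k = A·exp(-Ea/(R·T)) = 1e+09·exp(-71000/(8.314·307)) = 1e+09·exp(-27.8170) = 1e+09·8.3031e-13 = 8.30e-04 s⁻¹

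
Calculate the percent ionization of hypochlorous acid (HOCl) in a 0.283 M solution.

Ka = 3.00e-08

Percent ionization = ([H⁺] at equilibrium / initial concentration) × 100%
Percent ionization = 0.0326%

Let x = [H⁺]. Ka = x²/(C - x) ⇒ x² + (3.00e-08)x - (3.00e-08)(0.283) = 0. x = 9.2126e-05. Percent = (9.2126e-05/0.283) × 100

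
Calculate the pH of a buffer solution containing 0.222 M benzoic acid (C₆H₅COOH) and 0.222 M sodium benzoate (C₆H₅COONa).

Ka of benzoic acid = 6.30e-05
pH = 4.20

pKa = -log(6.30e-05) = 4.20. pH = pKa + log([A⁻]/[HA]) = 4.20 + log(0.222/0.222)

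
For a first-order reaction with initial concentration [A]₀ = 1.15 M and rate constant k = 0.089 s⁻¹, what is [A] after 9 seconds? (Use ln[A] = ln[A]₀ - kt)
0.5162 M

ln[A] = ln[A]₀ - k·t = ln(1.15) - (0.089)·(9) = 0.1398 - 0.8010 = -0.6612
[A] = e^(-0.6612) = 0.5162 M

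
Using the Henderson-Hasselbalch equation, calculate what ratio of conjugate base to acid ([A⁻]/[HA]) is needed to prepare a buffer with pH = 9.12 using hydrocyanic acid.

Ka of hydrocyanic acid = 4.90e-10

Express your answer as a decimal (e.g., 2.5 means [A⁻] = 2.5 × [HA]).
[A⁻]/[HA] = 0.646

pKa = −log(4.90e-10) = 9.3098. pH = pKa + log([A⁻]/[HA]). 9.12 = 9.3098 + log(ratio). log(ratio) = 9.12 − 9.3098 = -0.1898. ratio = 10^(-0.1898) = 0.646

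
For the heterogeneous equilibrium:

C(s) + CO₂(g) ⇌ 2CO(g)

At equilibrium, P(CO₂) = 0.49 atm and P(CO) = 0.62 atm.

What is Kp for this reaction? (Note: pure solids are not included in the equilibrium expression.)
K_p = 0.784

Solid C is excluded.
Kp = P(CO)²/P(CO₂) = (0.62)²/0.49 = 0.3844/0.49 = 0.784.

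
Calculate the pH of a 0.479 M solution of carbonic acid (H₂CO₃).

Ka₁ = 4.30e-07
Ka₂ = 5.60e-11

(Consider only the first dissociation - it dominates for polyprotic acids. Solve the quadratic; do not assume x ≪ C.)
pH = 3.34

x² + Ka₁·x − Ka₁·C = 0 with Ka₁ = 4.30e-07, C = 0.479.
x = (−Ka₁ + √(Ka₁² + 4·Ka₁·C))/2 = 4.5362e-04 M, so pH = 3.34.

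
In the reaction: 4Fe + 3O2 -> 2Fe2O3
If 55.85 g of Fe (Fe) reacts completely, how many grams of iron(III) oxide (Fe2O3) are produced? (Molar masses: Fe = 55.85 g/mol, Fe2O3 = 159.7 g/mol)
Moles of Fe = 55.85 g ÷ 55.85 g/mol = 1 mol
Mole ratio: 2 mol Fe2O3 / 4 mol Fe
Moles of Fe2O3 = 1 × (2/4) = 0.5 mol
Mass of Fe2O3 = 0.5 mol × 159.7 g/mol = 79.85 g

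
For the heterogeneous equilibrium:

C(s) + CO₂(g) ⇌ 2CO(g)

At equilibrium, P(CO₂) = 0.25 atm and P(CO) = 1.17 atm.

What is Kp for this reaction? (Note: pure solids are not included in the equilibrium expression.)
K_p = 5.476

Solid C is excluded.
Kp = P(CO)²/P(CO₂) = (1.17)²/0.25 = 1.369/0.25 = 5.476.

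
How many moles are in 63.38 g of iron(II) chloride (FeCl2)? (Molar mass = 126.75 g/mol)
Moles = 63.38 g ÷ 126.75 g/mol = 0.5 mol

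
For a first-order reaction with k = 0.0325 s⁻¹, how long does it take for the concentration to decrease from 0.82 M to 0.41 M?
21.33 s

From ln[A] = ln[A]₀ - k·t: t = ln([A]₀/[A])/k = ln(0.82/0.41)/0.0325 = ln(2.0000)/0.0325 = 0.6931/0.0325 = 21.33 s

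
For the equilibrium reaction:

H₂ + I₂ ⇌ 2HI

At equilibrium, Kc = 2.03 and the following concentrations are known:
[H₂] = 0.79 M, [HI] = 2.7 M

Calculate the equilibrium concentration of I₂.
[I₂] = 4.5457 M

Kc = ([HI]^2) / ([H₂] × [I₂]) = 2.03
[I₂]^1 = (product terms)/(Kc · other reactant terms) = 7.29 / (2.03 · 0.79) = 4.5457
[I₂] = 4.5457 M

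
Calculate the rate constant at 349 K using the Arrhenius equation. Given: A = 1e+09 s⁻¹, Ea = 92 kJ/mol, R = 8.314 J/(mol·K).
1.70e-05 s⁻¹

k = A·exp(-Ea/(R·T)) = 1e+09·exp(-92000/(8.314·349)) = 1e+09·exp(-31.7068) = 1e+09·1.6979e-14 = 1.70e-05 s⁻¹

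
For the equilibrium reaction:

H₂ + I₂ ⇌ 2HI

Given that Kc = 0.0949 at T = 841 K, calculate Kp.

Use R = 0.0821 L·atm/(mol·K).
K_p = 0.0949

Δn = (moles gaseous products) − (moles gaseous reactants) = 0
T = 841 K; RT = 0.0821 × 841 = 69.0461
Kp = Kc·(RT)^Δn = 0.0949 × (69.0461)^0 = 0.0949 × 1 = 0.0949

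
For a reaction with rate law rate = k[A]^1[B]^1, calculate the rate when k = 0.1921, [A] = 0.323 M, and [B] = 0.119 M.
0.007384 M/s

rate = k·[A]^1·[B]^1 = 0.1921·(0.323)^1·(0.119)^1 = 0.1921·0.323·0.119 = 0.007384 M/s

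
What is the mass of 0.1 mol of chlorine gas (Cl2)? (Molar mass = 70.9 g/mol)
Mass = 0.1 mol × 70.9 g/mol = 7.09 g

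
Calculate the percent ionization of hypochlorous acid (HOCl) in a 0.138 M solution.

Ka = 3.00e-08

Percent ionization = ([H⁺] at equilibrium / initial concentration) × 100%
Percent ionization = 0.0466%

Let x = [H⁺]. Ka = x²/(C - x) ⇒ x² + (3.00e-08)x - (3.00e-08)(0.138) = 0. x = 6.4328e-05. Percent = (6.4328e-05/0.138) × 100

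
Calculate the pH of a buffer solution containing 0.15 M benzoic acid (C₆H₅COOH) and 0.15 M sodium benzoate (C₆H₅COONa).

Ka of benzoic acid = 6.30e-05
pH = 4.20

pKa = -log(6.30e-05) = 4.20. pH = pKa + log([A⁻]/[HA]) = 4.20 + log(0.15/0.15)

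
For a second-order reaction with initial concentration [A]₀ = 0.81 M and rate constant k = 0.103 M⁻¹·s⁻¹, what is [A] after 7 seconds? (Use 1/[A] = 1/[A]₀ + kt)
0.5114 M

1/[A] = 1/[A]₀ + k·t = 1/0.81 + (0.103)·(7) = 1.2346 + 0.7210 = 1.9556
[A] = 1/1.9556 = 0.5114 M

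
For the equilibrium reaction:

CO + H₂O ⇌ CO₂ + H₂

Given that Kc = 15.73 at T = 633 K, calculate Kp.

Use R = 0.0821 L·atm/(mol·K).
K_p = 15.7300

Δn = (moles gaseous products) − (moles gaseous reactants) = 0
T = 633 K; RT = 0.0821 × 633 = 51.9693
Kp = Kc·(RT)^Δn = 15.73 × (51.9693)^0 = 15.73 × 1 = 15.7300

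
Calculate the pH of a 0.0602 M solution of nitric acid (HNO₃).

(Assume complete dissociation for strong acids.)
pH = 1.22

[H⁺] = 0.0602 M for strong acid. pH = -log[H⁺] = -log(0.0602)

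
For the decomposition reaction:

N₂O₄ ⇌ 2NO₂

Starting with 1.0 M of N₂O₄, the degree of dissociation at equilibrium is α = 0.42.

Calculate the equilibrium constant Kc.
K_c = 1.2166

x = α·[A]₀ = 0.42 × 1.0 = 0.42 M dissociated.
At eq: [N₂O₄] = 1.0 − 0.42 = 0.58 M; [NO₂] = 2x = 0.84 M.
Kc = [NO₂]²/[N₂O₄] = (0.84)²/0.58 = 1.217.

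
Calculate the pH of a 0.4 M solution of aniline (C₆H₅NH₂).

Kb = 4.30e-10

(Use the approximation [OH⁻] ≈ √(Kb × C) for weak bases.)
pH = 9.12

[OH⁻] = √(Kb × C) = √(4.30e-10 × 0.4) = 1.3115e-05. pOH = 4.88, pH = 14 - pOH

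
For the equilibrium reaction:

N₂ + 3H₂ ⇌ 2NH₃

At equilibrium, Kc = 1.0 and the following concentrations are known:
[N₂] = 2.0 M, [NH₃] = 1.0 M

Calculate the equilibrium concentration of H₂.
[H₂] = 0.7937 M

Kc = ([NH₃]^2) / ([N₂] × [H₂]^3) = 1.0
[H₂]^3 = (product terms)/(Kc · other reactant terms) = 1 / (1.0 · 2) = 0.5
[H₂] = (0.5)^(1/3) = 0.7937 M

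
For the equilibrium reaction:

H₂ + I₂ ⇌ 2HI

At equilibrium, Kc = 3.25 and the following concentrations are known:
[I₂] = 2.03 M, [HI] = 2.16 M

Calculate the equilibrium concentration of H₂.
[H₂] = 0.7072 M

Kc = ([HI]^2) / ([H₂] × [I₂]) = 3.25
[H₂]^1 = (product terms)/(Kc · other reactant terms) = 4.6656 / (3.25 · 2.03) = 0.70718
[H₂] = 0.7072 M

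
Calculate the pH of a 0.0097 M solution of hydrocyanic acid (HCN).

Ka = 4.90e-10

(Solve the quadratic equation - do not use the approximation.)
pH = 5.66

x² + Ka×x - Ka×C = 0. Using quadratic formula: [H⁺] = 2.1799e-06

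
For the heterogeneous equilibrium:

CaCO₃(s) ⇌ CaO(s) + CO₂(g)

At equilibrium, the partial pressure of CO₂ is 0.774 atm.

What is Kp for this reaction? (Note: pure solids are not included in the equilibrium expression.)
K_p = 0.774

Solids (CaCO₃, CaO) have activity 1 and are excluded.
Kp = P(CO₂) = 0.774.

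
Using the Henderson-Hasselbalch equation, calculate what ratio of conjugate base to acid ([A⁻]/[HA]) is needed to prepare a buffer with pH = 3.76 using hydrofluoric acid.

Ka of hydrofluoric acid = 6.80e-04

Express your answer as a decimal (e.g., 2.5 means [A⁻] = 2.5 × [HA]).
[A⁻]/[HA] = 3.913

pKa = −log(6.80e-04) = 3.1675. pH = pKa + log([A⁻]/[HA]). 3.76 = 3.1675 + log(ratio). log(ratio) = 3.76 − 3.1675 = 0.5925. ratio = 10^(0.5925) = 3.913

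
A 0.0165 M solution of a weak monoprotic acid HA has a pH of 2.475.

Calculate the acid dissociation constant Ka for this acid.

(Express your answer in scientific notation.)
K_a = 8.53e-04

[H⁺] = 10^(−pH) = 10^(−2.475) = 3.350e-03 M. For HA ⇌ H⁺ + A⁻, Ka = x²/(C − x) = (3.350e-03)²/(0.0165 − 3.350e-03) = 8.53e-04.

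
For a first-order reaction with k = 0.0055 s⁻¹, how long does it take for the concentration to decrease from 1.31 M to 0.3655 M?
232.09 s

From ln[A] = ln[A]₀ - k·t: t = ln([A]₀/[A])/k = ln(1.31/0.3655)/0.0055 = ln(3.5841)/0.0055 = 1.2765/0.0055 = 232.09 s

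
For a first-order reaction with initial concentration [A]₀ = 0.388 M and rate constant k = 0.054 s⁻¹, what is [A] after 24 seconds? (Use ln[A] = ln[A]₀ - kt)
0.1062 M

ln[A] = ln[A]₀ - k·t = ln(0.388) - (0.054)·(24) = -0.9467 - 1.2960 = -2.2427
[A] = e^(-2.2427) = 0.1062 M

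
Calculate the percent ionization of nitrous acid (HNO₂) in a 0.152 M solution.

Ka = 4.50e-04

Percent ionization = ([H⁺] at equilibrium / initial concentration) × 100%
Percent ionization = 5.3%

Let x = [H⁺]. Ka = x²/(C - x) ⇒ x² + (4.50e-04)x - (4.50e-04)(0.152) = 0. x = 8.0485e-03. Percent = (8.0485e-03/0.152) × 100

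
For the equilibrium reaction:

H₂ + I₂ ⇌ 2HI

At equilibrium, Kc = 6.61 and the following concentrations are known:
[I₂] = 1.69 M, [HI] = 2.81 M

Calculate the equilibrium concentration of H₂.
[H₂] = 0.7068 M

Kc = ([HI]^2) / ([H₂] × [I₂]) = 6.61
[H₂]^1 = (product terms)/(Kc · other reactant terms) = 7.8961 / (6.61 · 1.69) = 0.70685
[H₂] = 0.7068 M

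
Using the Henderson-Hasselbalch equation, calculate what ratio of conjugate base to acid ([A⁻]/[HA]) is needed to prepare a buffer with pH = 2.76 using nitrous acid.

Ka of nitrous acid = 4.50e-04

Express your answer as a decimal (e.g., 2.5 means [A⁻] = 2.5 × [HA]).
[A⁻]/[HA] = 0.259

pKa = −log(4.50e-04) = 3.3468. pH = pKa + log([A⁻]/[HA]). 2.76 = 3.3468 + log(ratio). log(ratio) = 2.76 − 3.3468 = -0.5868. ratio = 10^(-0.5868) = 0.259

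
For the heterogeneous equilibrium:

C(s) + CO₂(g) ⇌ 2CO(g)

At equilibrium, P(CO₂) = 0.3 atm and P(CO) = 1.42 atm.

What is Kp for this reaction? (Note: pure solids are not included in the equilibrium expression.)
K_p = 6.721

Solid C is excluded.
Kp = P(CO)²/P(CO₂) = (1.42)²/0.3 = 2.016/0.3 = 6.721.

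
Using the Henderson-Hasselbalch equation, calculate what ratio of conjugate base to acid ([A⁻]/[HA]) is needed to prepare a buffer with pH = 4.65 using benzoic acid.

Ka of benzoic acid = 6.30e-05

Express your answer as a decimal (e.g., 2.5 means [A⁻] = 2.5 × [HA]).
[A⁻]/[HA] = 2.814

pKa = −log(6.30e-05) = 4.2007. pH = pKa + log([A⁻]/[HA]). 4.65 = 4.2007 + log(ratio). log(ratio) = 4.65 − 4.2007 = 0.4493. ratio = 10^(0.4493) = 2.814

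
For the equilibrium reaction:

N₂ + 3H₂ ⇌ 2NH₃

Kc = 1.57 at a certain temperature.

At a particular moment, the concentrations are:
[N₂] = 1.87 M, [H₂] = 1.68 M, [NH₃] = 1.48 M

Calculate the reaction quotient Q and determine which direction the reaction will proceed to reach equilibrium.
Q = 0.247, Q < K, reaction proceeds forward (toward products)

Q = ([NH₃]^2) / ([N₂] × [H₂]^3)
  = ((1.48)^2) / ((1.87)·(1.68)^3) = 2.1904/8.8669 = 0.247
Since Q = 0.247 < Kc = 1.57, the reaction proceeds forward (toward products) to reach equilibrium.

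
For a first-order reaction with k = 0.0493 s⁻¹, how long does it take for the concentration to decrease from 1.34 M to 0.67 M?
14.06 s

From ln[A] = ln[A]₀ - k·t: t = ln([A]₀/[A])/k = ln(1.34/0.67)/0.0493 = ln(2.0000)/0.0493 = 0.6931/0.0493 = 14.06 s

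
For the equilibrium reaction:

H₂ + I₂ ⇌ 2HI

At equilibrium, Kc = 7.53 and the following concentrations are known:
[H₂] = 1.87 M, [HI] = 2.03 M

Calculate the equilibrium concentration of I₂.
[I₂] = 0.2927 M

Kc = ([HI]^2) / ([H₂] × [I₂]) = 7.53
[I₂]^1 = (product terms)/(Kc · other reactant terms) = 4.1209 / (7.53 · 1.87) = 0.29265
[I₂] = 0.2927 M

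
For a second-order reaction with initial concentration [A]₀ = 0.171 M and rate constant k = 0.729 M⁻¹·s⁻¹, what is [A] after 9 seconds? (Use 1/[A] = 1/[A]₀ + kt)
0.0806 M

1/[A] = 1/[A]₀ + k·t = 1/0.171 + (0.729)·(9) = 5.8480 + 6.5610 = 12.4090
[A] = 1/12.4090 = 0.0806 M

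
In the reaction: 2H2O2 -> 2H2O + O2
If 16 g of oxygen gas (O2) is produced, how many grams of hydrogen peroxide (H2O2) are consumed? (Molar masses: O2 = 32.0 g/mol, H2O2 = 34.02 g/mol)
Moles of O2 = 16 g ÷ 32.0 g/mol = 0.5 mol
Mole ratio: 2 mol H2O2 / 1 mol O2
Moles of H2O2 = 0.5 × (2/1) = 1 mol
Mass of H2O2 = 1 mol × 34.02 g/mol = 34.02 g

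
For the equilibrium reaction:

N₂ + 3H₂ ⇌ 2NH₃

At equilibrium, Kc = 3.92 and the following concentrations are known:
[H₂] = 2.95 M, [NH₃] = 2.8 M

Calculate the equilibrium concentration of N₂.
[N₂] = 0.0779 M

Kc = ([NH₃]^2) / ([N₂] × [H₂]^3) = 3.92
[N₂]^1 = (product terms)/(Kc · other reactant terms) = 7.84 / (3.92 · 25.672) = 0.077905
[N₂] = 0.0779 M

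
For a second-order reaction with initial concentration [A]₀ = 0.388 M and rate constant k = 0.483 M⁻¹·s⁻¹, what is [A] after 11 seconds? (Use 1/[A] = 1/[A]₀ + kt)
0.1267 M

1/[A] = 1/[A]₀ + k·t = 1/0.388 + (0.483)·(11) = 2.5773 + 5.3130 = 7.8903
[A] = 1/7.8903 = 0.1267 M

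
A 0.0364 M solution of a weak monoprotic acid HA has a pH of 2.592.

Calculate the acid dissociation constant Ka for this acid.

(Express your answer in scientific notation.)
K_a = 1.93e-04

[H⁺] = 10^(−pH) = 10^(−2.592) = 2.559e-03 M. For HA ⇌ H⁺ + A⁻, Ka = x²/(C − x) = (2.559e-03)²/(0.0364 − 2.559e-03) = 1.93e-04.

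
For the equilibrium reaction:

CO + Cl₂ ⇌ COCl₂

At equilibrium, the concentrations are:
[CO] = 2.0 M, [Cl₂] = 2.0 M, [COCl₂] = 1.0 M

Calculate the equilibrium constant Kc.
K_c = 0.2500

Kc = ([COCl₂]) / ([CO] × [Cl₂])
   = ((1.0)) / ((2.0)·(2.0))
   = 1 / 4 = 0.2500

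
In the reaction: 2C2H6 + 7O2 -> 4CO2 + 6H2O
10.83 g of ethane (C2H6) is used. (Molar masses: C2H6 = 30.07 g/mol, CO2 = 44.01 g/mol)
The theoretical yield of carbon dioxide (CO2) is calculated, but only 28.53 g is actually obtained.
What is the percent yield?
Moles of C2H6 = 10.83 g ÷ 30.07 g/mol = 0.36016 mol
Mole ratio: 4 mol CO2 / 2 mol C2H6
Moles of CO2 = 0.36016 × (4/2) = 0.720319 mol
Theoretical yield = 0.720319 mol × 44.01 g/mol = 31.701 g
Actual yield = 28.53 g
Percent yield = (28.53 / 31.701) × 100% = 90.0%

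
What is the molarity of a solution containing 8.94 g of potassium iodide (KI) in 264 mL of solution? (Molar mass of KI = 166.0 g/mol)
Moles of KI = 8.94 g ÷ 166.0 g/mol = 0.0538554 mol
Volume = 264 mL = 0.264 L
Molarity = 0.0538554 mol ÷ 0.264 L = 0.204 M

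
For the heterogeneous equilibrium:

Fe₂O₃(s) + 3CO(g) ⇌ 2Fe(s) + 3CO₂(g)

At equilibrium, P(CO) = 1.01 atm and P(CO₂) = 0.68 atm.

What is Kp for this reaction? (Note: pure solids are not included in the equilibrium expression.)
K_p = 0.305

Solids (Fe₂O₃, Fe) are excluded.
Kp = P(CO₂)³/P(CO)³ = (0.68)³/(1.01)³ = 0.3144/1.03 = 0.305.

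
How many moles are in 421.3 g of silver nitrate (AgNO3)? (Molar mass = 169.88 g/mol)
Moles = 421.3 g ÷ 169.88 g/mol = 2.48 mol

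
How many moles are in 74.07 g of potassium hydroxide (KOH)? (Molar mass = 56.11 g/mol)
Moles = 74.07 g ÷ 56.11 g/mol = 1.32 mol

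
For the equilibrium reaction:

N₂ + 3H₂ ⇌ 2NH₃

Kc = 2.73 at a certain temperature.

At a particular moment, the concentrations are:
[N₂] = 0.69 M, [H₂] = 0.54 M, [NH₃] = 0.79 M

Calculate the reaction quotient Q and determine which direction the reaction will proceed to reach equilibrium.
Q = 5.744, Q > K, reaction proceeds reverse (toward reactants)

Q = ([NH₃]^2) / ([N₂] × [H₂]^3)
  = ((0.79)^2) / ((0.69)·(0.54)^3) = 0.6241/0.10865 = 5.744
Since Q = 5.744 > Kc = 2.73, the reaction proceeds reverse (toward reactants) to reach equilibrium.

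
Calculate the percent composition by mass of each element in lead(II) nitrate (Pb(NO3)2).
Pb: 62.56%, N: 8.46%, O: 28.98%

Molar mass of Pb(NO3)2 = 331.22 g/mol
% Pb = (1 × 207.2) / 331.22 × 100% = 207.2 / 331.22 × 100% = 62.56%
% N = (2 × 14.01) / 331.22 × 100% = 28.02 / 331.22 × 100% = 8.46%
% O = (6 × 16.0) / 331.22 × 100% = 96 / 331.22 × 100% = 28.98%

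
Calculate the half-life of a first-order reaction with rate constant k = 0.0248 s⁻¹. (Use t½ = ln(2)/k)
27.95 s

t½ = ln(2)/k = 0.6931/0.0248 = 27.95 s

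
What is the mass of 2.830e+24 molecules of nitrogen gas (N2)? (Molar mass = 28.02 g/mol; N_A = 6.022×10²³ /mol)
Moles = 2.830e+24 ÷ 6.022×10²³ = 4.69944 mol
Mass = 4.69944 mol × 28.02 g/mol = 131.7 g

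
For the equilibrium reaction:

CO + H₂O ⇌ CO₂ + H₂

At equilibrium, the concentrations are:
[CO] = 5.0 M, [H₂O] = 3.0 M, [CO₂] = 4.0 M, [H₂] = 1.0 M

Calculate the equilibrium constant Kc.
K_c = 0.2667

Kc = ([CO₂] × [H₂]) / ([CO] × [H₂O])
   = ((4.0)·(1.0)) / ((5.0)·(3.0))
   = 4 / 15 = 0.2667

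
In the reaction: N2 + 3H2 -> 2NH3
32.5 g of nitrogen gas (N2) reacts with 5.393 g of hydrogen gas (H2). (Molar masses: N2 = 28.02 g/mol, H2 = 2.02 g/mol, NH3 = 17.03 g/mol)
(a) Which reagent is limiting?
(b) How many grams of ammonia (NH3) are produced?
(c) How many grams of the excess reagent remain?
(a) H2, (b) 30.31 g, (c) 7.564 g

Moles of N2 = 32.5 g ÷ 28.02 g/mol = 1.15989 mol
Moles of H2 = 5.393 g ÷ 2.02 g/mol = 2.6698 mol
Moles ÷ coefficient: N2: 1.15989/1 = 1.16, H2: 2.6698/3 = 0.8899
(a) H2 has the smaller value, so H2 is the limiting reagent.
(b) Moles of NH3 = 2.6698 mol H2 × (2/3) = 1.77987 mol; mass = 1.77987 mol × 17.03 g/mol = 30.31 g
(c) N2 consumed = 2.6698 × (1/3) = 0.889934 mol; remaining = 1.15989 − 0.889934 = 0.269952 mol; mass = 0.269952 mol × 28.02 g/mol = 7.564 g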